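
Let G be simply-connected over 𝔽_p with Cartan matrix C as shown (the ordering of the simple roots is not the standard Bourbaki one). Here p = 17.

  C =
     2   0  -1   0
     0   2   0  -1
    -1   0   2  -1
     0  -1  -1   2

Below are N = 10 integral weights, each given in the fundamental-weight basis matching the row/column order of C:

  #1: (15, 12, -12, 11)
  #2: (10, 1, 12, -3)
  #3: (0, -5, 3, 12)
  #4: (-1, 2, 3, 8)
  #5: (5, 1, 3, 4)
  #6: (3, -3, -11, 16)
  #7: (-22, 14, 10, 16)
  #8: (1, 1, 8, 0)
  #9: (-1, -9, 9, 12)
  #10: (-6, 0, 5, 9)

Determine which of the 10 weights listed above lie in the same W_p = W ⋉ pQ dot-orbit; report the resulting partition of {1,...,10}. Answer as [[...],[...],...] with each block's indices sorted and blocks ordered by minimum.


Root system A_4: the 4×4 matrix C matches after relabeling.

Ā_17 reps of the 10 weights (A_4, coords as presented):

  1: (8, 0, 3, 1);  2: (4, 2, 6, 5);  3: (0, 3, 4, 9);  4: (0, 3, 4, 9);  5: (6, 2, 4, 5);  6: (6, 2, 4, 5);  7: (6, 2, 4, 5);  8: (2, 2, 9, 1);  9: (6, 2, 4, 5);  10: (5, 1, 1, 10)

These 10 weights hit 6 W_17-dot-orbits; sizes (1, 1, 2, 4, 1, 1):

[[1], [2], [3, 4], [5, 6, 7, 9], [8], [10]]


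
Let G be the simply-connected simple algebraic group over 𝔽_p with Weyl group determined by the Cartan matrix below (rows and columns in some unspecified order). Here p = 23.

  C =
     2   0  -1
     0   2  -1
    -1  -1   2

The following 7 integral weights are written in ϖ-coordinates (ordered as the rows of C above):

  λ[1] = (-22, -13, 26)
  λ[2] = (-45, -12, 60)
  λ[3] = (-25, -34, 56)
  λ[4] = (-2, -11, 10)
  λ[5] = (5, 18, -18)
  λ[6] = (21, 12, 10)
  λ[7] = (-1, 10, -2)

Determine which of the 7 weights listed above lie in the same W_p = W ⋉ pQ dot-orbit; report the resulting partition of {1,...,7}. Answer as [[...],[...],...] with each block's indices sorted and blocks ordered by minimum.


Root system A_3: the 3×3 matrix C matches after relabeling.

λ_j+ρ reflected into Ā_23 (⟨·,θ^∨⟩≤23); 3-tuples as given:

  [1] (11, 2, 6);  [2] (11, 2, 6);  [3] (1, 10, 0);  [4] (1, 10, 0);  [5] (11, 2, 6);  [6] (1, 10, 0);  [7] (1, 10, 0)

2 distinct reps among the 7 weights ⇒ 2 W_23-linkage classes:

[[1, 2, 5], [3, 4, 6, 7]]


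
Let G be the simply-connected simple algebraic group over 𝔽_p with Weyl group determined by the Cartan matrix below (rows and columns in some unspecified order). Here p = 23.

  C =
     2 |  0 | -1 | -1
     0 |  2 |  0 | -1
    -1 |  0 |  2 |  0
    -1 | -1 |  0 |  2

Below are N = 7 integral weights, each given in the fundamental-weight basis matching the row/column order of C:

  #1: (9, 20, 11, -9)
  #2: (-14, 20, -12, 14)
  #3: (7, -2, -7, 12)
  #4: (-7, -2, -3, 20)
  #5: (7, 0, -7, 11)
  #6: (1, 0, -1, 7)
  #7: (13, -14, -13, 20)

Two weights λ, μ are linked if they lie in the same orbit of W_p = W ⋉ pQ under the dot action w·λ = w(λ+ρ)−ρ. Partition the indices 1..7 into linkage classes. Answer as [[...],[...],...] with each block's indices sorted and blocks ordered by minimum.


A_4 Cartan matrix, 4 simple roots permuted; ρ=(1,1,1,1).

Folding the 7 weights λ_j+ρ into Ā_23 (reps in the given 4-coord order):

  1: (2, 1, 0, 8) · 2: (2, 1, 0, 8) · 3: (2, 1, 6, 12) · 4: (2, 1, 6, 12) · 5: (2, 1, 6, 12) · 6: (2, 1, 0, 8) · 7: (2, 1, 0, 8)

Linkage partition of the 7 weights (2 classes, p=23):

[[1, 2, 6, 7], [3, 4, 5]]


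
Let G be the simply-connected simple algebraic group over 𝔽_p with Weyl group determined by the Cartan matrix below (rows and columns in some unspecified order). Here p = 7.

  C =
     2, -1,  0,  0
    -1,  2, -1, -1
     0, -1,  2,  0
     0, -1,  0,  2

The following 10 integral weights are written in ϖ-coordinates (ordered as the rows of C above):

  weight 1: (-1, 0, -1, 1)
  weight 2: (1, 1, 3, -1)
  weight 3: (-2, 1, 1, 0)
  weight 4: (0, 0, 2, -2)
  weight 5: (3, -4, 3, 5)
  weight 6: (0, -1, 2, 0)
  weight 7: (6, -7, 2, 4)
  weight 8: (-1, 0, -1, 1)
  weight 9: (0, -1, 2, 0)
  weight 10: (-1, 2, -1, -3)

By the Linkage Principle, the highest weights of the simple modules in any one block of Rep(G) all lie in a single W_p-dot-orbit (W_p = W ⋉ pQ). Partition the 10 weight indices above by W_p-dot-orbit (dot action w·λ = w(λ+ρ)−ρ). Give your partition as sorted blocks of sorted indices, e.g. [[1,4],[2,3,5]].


Dynkin diagram of C (from the 6 off-diagonal −1 entries): D_4.

Folding the 10 weights λ_j+ρ into Ā_7 (reps in the given 4-coord order):

  λ_1 → (0, 1, 0, 2) · λ_2 → (1, 0, 3, 1) · λ_3 → (1, 1, 2, 1) · λ_4 → (1, 0, 3, 1) · λ_5 → (0, 1, 0, 2) · λ_6 → (1, 0, 3, 1) · λ_7 → (1, 0, 3, 1) · λ_8 → (0, 1, 0, 2) · λ_9 → (1, 0, 3, 1) · λ_10 → (0, 1, 0, 2)

The 10 indices split into 3 linkage classes (same alcove rep ⇔ same W_7-dot-orbit):

[[1, 5, 8, 10], [2, 4, 6, 7, 9], [3]]


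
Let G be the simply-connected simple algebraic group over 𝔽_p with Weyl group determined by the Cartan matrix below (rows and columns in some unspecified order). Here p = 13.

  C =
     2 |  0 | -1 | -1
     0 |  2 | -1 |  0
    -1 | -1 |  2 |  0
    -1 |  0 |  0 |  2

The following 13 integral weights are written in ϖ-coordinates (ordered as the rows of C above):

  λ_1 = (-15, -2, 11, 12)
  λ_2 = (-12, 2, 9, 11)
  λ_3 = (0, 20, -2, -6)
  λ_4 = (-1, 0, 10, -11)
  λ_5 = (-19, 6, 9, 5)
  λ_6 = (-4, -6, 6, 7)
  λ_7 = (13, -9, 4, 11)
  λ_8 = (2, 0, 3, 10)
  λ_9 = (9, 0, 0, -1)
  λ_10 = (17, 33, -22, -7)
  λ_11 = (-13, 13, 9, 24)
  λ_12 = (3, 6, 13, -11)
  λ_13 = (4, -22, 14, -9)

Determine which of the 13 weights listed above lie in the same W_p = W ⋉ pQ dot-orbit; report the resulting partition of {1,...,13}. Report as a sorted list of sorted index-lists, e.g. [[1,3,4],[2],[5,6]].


Dynkin diagram of C (from the 6 off-diagonal −1 entries): A_4.

Ā_13 reps of the 13 weights (A_4, coords as presented):

  λ_1+ρ ↦ (10, 1, 1, 0)
  λ_2+ρ ↦ (10, 1, 1, 0)
  λ_3+ρ ↦ (4, 5, 3, 1)
  λ_4+ρ ↦ (10, 1, 1, 0)
  λ_5+ρ ↦ (2, 4, 1, 5)
  λ_6+ρ ↦ (2, 4, 1, 5)
  λ_7+ρ ↦ (5, 2, 5, 0)
  λ_8+ρ ↦ (2, 4, 1, 5)
  λ_9+ρ ↦ (10, 1, 1, 0)
  λ_10+ρ ↦ (4, 5, 3, 1)
  λ_11+ρ ↦ (10, 1, 1, 0)
  λ_12+ρ ↦ (2, 4, 1, 5)
  λ_13+ρ ↦ (2, 4, 1, 5)

The 13 indices split into 4 linkage classes (same alcove rep ⇔ same W_13-dot-orbit):

[[1, 2, 4, 9, 11], [3, 10], [5, 6, 8, 12, 13], [7]]


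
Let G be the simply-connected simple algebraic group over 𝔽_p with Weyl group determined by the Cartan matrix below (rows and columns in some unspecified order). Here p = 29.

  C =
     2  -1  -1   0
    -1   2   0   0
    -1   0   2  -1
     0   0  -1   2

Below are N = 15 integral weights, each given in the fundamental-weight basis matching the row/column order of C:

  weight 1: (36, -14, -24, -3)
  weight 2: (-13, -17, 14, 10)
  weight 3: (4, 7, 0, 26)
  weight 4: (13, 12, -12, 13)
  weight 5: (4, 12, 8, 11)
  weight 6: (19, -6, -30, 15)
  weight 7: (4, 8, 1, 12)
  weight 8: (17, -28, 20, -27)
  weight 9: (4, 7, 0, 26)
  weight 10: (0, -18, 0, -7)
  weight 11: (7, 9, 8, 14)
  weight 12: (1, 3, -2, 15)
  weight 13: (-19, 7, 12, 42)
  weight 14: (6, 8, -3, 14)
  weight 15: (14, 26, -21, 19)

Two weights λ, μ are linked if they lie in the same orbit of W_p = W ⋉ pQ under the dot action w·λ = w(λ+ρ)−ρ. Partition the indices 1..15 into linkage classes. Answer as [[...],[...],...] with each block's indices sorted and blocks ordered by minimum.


Root system A_4: the 4×4 matrix C matches after relabeling.

W_29-reps of the 15 weights in Ā_29 (same 4-coord order as C):

    λ_1 → (1, 4, 1, 15)
    λ_2 → (3, 12, 11, 2)
    λ_3 → (1, 4, 1, 15)
    λ_4 → (3, 12, 11, 2)
    λ_5 → (5, 3, 9, 2)
    λ_6 → (5, 9, 2, 13)
    λ_7 → (5, 9, 2, 13)
    λ_8 → (5, 3, 9, 2)
    λ_9 → (1, 4, 1, 15)
    λ_10 → (1, 4, 1, 15)
    λ_11 → (5, 3, 9, 2)
    λ_12 → (1, 4, 1, 15)
    λ_13 → (5, 3, 9, 2)
    λ_14 → (5, 9, 2, 13)
    λ_15 → (5, 9, 2, 13)

The 15 indices split into 4 linkage classes (same alcove rep ⇔ same W_29-dot-orbit):

[[1, 3, 9, 10, 12], [2, 4], [5, 8, 11, 13], [6, 7, 14, 15]]


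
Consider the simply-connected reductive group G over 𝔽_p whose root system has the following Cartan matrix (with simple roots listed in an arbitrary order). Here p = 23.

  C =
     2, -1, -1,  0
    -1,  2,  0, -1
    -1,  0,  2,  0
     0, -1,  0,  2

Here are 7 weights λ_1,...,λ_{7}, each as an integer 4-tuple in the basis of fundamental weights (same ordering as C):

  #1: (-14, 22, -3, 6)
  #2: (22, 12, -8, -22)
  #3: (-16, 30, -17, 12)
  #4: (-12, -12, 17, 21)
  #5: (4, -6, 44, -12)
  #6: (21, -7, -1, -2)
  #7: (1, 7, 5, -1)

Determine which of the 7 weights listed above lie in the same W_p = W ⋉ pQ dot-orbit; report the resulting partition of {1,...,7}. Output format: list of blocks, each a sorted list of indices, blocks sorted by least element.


Cartan matrix: type A_4 (|W|=120); un-permuting the 4 rows.

W_23-reps of the 7 weights in Ā_23 (same 4-coord order as C):

  1: (2, 8, 6, 0) · 2: (2, 8, 6, 0) · 3: (2, 8, 6, 0) · 4: (7, 11, 4, 0) · 5: (7, 11, 4, 0) · 6: (15, 1, 0, 6) · 7: (2, 8, 6, 0)

These 7 weights hit 3 W_23-dot-orbits; sizes (4, 2, 1):

[[1, 2, 3, 7], [4, 5], [6]]


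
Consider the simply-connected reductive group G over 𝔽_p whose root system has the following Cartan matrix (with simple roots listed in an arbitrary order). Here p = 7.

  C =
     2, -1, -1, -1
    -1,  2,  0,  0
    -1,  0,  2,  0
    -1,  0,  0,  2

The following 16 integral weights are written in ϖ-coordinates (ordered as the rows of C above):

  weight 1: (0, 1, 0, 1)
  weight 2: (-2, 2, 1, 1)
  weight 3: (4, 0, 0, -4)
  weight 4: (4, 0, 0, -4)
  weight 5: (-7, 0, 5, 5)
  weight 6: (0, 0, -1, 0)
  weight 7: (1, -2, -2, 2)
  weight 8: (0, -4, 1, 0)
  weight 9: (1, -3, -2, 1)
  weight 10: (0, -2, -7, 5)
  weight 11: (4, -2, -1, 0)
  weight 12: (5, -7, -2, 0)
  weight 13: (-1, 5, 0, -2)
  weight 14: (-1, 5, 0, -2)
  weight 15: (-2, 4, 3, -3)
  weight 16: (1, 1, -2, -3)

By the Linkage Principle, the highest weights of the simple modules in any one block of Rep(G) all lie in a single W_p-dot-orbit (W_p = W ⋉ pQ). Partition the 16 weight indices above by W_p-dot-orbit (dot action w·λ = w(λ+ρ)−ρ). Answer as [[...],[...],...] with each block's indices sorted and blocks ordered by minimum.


Type D_4, rank 4, |W|=192; reorder rows/cols to standard.

Alcove-folded reps (p=7, 16 weights, presented ϖ-order):

    λ_1 → (1, 2, 1, 2)
    λ_2 → (1, 2, 1, 1)
    λ_3 → (0, 1, 1, 3)
    λ_4 → (0, 1, 1, 3)
    λ_5 → (1, 5, 0, 0)
    λ_6 → (1, 1, 0, 1)
    λ_7 → (0, 1, 1, 3)
    λ_8 → (1, 1, 0, 1)
    λ_9 → (1, 1, 0, 1)
    λ_10 → (1, 5, 0, 0)
    λ_11 → (1, 1, 0, 1)
    λ_12 → (1, 5, 0, 0)
    λ_13 → (1, 5, 0, 0)
    λ_14 → (1, 5, 0, 0)
    λ_15 → (1, 2, 1, 1)
    λ_16 → (1, 1, 0, 1)

Linkage partition of the 16 weights (5 classes, p=7):

[[1], [2, 15], [3, 4, 7], [5, 10, 12, 13, 14], [6, 8, 9, 11, 16]]


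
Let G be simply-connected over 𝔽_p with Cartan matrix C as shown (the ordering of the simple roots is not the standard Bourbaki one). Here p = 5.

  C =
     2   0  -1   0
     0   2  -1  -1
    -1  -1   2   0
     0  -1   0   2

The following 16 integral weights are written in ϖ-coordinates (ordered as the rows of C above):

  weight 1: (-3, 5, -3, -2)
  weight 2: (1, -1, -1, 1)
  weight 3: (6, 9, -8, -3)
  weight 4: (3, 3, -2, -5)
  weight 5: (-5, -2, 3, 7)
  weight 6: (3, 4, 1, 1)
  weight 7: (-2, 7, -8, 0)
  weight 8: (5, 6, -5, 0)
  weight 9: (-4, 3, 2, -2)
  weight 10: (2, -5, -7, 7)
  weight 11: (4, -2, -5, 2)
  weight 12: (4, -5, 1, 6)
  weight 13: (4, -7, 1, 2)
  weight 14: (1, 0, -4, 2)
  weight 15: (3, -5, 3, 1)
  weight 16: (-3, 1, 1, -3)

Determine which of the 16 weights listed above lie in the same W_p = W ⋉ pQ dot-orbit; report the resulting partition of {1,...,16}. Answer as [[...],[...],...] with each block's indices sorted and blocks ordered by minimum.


Root system A_4: the 4×4 matrix C matches after relabeling.

Folding the 16 weights λ_j+ρ into Ā_5 (reps in the given 4-coord order):

  [1] (1, 1, 2, 0) · [2] (2, 0, 0, 2) · [3] (2, 0, 0, 2) · [4] (1, 1, 0, 1) · [5] (1, 1, 0, 1) · [6] (1, 2, 0, 1) · [7] (1, 1, 2, 0) · [8] (1, 1, 0, 1) · [9] (1, 2, 0, 1) · [10] (1, 2, 0, 1) · [11] (0, 2, 1, 2) · [12] (2, 0, 0, 2) · [13] (1, 1, 2, 0) · [14] (1, 2, 0, 1) · [15] (1, 1, 0, 1) · [16] (2, 0, 0, 2)

Grouping the 16 weights by Ā_5-representative: 5 linkage classes.

[[1, 7, 13], [2, 3, 12, 16], [4, 5, 8, 15], [6, 9, 10, 14], [11]]


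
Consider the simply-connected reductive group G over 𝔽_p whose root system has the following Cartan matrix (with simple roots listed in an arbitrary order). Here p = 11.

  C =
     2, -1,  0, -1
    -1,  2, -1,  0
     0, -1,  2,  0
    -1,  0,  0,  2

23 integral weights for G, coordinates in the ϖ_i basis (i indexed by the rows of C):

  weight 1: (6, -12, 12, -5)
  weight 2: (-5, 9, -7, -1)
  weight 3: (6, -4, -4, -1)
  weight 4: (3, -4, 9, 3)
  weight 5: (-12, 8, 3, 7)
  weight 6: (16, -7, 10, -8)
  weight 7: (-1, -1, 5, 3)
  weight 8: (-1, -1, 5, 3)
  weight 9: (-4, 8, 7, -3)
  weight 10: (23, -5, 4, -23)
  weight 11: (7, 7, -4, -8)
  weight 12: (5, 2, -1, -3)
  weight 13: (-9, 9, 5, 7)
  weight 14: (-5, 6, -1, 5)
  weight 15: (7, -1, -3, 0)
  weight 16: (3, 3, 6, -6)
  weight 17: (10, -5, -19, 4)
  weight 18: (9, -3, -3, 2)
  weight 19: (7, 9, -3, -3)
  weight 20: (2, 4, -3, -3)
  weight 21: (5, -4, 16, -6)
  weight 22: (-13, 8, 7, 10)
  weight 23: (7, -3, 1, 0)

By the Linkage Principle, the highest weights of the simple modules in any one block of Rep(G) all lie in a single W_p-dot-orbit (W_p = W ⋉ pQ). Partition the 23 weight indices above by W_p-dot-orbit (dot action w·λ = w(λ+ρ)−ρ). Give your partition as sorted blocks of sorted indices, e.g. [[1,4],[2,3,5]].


Type A_4, rank 4, |W|=120; reorder rows/cols to standard.

Folding the 23 weights λ_j+ρ into Ā_11 (reps in the given 4-coord order):

  1: (4, 3, 0, 2) · 2: (0, 0, 6, 4) · 3: (1, 3, 3, 0) · 4: (1, 3, 3, 0) · 5: (6, 2, 0, 1) · 6: (0, 0, 6, 4) · 7: (0, 0, 6, 4) · 8: (0, 0, 6, 4) · 9: (1, 3, 2, 2) · 10: (6, 2, 0, 1) · 11: (1, 3, 2, 2) · 12: (4, 3, 0, 2) · 13: (3, 2, 1, 5) · 14: (4, 3, 0, 2) · 15: (6, 2, 0, 1) · 16: (1, 3, 3, 0) · 17: (0, 0, 6, 4) · 18: (6, 2, 0, 1) · 19: (1, 3, 2, 2) · 20: (1, 3, 2, 2) · 21: (1, 3, 2, 2) · 22: (3, 2, 1, 5) · 23: (6, 2, 0, 1)

Partition of {1..23} into 6 W_11-dot-orbits:

[[1, 12, 14], [2, 6, 7, 8, 17], [3, 4, 16], [5, 10, 15, 18, 23], [9, 11, 19, 20, 21], [13, 22]]


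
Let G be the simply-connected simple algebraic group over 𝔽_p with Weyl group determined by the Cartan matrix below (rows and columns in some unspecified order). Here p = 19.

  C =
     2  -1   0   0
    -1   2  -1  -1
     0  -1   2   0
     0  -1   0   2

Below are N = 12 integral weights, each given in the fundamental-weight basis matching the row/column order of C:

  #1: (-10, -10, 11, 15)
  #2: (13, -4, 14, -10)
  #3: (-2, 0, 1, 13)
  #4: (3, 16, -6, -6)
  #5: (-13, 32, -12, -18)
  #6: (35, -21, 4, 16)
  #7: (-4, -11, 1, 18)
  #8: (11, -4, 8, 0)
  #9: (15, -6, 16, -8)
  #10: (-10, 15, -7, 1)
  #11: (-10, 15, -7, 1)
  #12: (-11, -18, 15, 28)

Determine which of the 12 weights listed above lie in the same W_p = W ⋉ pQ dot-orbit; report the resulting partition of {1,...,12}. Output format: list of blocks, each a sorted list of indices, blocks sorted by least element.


D_4 Cartan matrix, 4 simple roots permuted; ρ=(1,1,1,1).

Alcove-folded reps (p=19, 12 weights, presented ϖ-order):

    λ_1 → (9, 1, 6, 2)
    λ_2 → (2, 2, 3, 3)
    λ_3 → (1, 0, 2, 14)
    λ_4 → (2, 2, 3, 3)
    λ_5 → (2, 2, 3, 3)
    λ_6 → (1, 0, 2, 14)
    λ_7 → (2, 6, 3, 2)
    λ_8 → (9, 1, 6, 2)
    λ_9 → (2, 2, 3, 3)
    λ_10 → (9, 1, 6, 2)
    λ_11 → (9, 1, 6, 2)
    λ_12 → (7, 1, 1, 8)

Grouping the 12 weights by Ā_19-representative: 5 linkage classes.

[[1, 8, 10, 11], [2, 4, 5, 9], [3, 6], [7], [12]]


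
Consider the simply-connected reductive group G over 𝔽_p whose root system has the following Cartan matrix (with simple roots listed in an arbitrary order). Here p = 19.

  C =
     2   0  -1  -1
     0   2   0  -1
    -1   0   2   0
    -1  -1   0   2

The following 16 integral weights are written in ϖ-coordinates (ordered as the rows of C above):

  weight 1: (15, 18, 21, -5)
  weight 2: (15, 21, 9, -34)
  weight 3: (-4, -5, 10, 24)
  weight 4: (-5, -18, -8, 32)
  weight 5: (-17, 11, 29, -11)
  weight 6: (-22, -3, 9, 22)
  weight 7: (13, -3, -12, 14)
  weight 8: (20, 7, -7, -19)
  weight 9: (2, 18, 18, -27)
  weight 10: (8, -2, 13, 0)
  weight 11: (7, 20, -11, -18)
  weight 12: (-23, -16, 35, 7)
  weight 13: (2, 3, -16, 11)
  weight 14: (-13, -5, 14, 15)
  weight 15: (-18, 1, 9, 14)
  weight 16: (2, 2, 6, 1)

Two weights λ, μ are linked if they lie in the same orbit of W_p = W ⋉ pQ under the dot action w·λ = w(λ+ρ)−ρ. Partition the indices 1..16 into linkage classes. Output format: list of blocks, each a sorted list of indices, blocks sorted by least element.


Type A_4, rank 4, |W|=120; reorder rows/cols to standard.

Alcove-folded reps (p=19, 16 weights, presented ϖ-order):

  λ_1+ρ ↦ (12, 4, 3, 0);  λ_2+ρ ↦ (3, 3, 7, 2);  λ_3+ρ ↦ (3, 8, 1, 5);  λ_4+ρ ↦ (3, 3, 7, 2);  λ_5+ρ ↦ (3, 3, 7, 2);  λ_6+ρ ↦ (8, 0, 7, 2);  λ_7+ρ ↦ (3, 8, 1, 5);  λ_8+ρ ↦ (3, 8, 1, 5);  λ_9+ρ ↦ (12, 4, 3, 0);  λ_10+ρ ↦ (5, 0, 9, 4);  λ_11+ρ ↦ (8, 0, 7, 2);  λ_12+ρ ↦ (3, 3, 7, 2);  λ_13+ρ ↦ (12, 4, 3, 0);  λ_14+ρ ↦ (12, 4, 3, 0);  λ_15+ρ ↦ (8, 0, 7, 2);  λ_16+ρ ↦ (3, 3, 7, 2)

Grouping the 16 weights by Ā_19-representative: 5 linkage classes.

[[1, 9, 13, 14], [2, 4, 5, 12, 16], [3, 7, 8], [6, 11, 15], [10]]


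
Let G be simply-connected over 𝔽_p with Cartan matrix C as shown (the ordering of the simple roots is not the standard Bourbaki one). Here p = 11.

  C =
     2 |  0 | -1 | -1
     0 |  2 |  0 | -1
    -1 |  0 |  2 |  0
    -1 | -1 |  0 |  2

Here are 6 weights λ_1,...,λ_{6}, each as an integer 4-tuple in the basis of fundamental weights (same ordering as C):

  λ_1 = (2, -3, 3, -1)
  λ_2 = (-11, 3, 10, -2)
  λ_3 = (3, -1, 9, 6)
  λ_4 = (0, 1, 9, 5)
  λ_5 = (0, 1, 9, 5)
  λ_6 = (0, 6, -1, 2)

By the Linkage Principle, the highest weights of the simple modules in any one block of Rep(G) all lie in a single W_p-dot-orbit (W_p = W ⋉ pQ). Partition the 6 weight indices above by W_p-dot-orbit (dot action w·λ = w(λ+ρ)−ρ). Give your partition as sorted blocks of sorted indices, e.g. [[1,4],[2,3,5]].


Cartan matrix: type A_4 (|W|=120); un-permuting the 4 rows.

Each λ_j+ρ reduced to Ā_11; 4-tuples below use C's row order:

  λ_1+ρ ↦ (1, 0, 4, 2);  λ_2+ρ ↦ (1, 7, 0, 3);  λ_3+ρ ↦ (1, 7, 0, 3);  λ_4+ρ ↦ (1, 6, 2, 0);  λ_5+ρ ↦ (1, 6, 2, 0);  λ_6+ρ ↦ (1, 7, 0, 3)

These 6 weights hit 3 W_11-dot-orbits; sizes (1, 3, 2):

[[1], [2, 3, 6], [4, 5]]


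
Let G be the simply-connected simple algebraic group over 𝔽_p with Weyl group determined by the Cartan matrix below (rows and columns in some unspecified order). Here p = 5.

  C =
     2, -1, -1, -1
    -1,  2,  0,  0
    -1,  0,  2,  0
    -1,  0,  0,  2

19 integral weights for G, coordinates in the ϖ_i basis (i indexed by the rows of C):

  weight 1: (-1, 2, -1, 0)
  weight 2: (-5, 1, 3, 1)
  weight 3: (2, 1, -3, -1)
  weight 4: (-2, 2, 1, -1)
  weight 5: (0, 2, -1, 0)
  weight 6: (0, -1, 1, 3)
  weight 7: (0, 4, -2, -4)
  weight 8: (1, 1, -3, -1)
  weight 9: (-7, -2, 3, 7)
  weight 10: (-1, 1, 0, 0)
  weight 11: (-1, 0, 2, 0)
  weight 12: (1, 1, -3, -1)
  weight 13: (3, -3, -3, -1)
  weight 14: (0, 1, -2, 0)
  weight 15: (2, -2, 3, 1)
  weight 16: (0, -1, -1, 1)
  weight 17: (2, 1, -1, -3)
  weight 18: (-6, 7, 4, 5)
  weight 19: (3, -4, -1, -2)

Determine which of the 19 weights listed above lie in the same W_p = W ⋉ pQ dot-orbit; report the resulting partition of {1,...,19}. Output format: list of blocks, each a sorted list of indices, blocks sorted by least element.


D_4 Cartan matrix, 4 simple roots permuted; ρ=(1,1,1,1).

Alcove-folded reps (p=5, 19 weights, presented ϖ-order):

  λ_1+ρ ↦ (0, 3, 0, 1)
  λ_2+ρ ↦ (0, 2, 0, 2)
  λ_3+ρ ↦ (0, 2, 2, 0)
  λ_4+ρ ↦ (0, 2, 1, 1)
  λ_5+ρ ↦ (0, 3, 0, 1)
  λ_6+ρ ↦ (0, 2, 0, 2)
  λ_7+ρ ↦ (0, 2, 2, 0)
  λ_8+ρ ↦ (0, 2, 2, 0)
  λ_9+ρ ↦ (0, 2, 1, 1)
  λ_10+ρ ↦ (0, 2, 1, 1)
  λ_11+ρ ↦ (0, 1, 3, 1)
  λ_12+ρ ↦ (0, 2, 2, 0)
  λ_13+ρ ↦ (0, 2, 2, 0)
  λ_14+ρ ↦ (0, 2, 1, 1)
  λ_15+ρ ↦ (0, 2, 1, 1)
  λ_16+ρ ↦ (1, 0, 0, 2)
  λ_17+ρ ↦ (0, 2, 0, 2)
  λ_18+ρ ↦ (0, 3, 0, 1)
  λ_19+ρ ↦ (0, 3, 0, 1)

The 19 indices split into 6 linkage classes (same alcove rep ⇔ same W_5-dot-orbit):

[[1, 5, 18, 19], [2, 6, 17], [3, 7, 8, 12, 13], [4, 9, 10, 14, 15], [11], [16]]


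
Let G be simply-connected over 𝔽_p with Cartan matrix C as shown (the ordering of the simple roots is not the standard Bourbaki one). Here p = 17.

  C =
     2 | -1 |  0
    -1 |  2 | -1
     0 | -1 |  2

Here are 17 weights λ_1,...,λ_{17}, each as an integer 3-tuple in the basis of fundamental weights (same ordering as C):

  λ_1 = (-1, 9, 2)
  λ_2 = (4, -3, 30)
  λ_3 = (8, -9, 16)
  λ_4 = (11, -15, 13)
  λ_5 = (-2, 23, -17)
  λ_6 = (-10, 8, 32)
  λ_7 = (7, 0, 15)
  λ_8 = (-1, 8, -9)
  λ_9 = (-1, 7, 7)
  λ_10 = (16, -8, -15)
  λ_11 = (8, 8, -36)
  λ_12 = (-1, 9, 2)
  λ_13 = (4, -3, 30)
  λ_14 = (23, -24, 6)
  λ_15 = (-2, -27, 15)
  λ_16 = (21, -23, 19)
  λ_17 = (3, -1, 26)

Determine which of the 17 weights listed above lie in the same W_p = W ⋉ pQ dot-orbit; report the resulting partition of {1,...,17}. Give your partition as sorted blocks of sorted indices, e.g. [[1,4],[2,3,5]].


Cartan matrix: type A_3 (|W|=24); un-permuting the 3 rows.

Alcove-folded reps (p=17, 17 weights, presented ϖ-order):

    1: (0, 10, 3)
    2: (2, 12, 0)
    3: (0, 8, 8)
    4: (2, 12, 0)
    5: (6, 1, 9)
    6: (0, 8, 8)
    7: (0, 1, 8)
    8: (0, 1, 8)
    9: (0, 8, 8)
    10: (0, 10, 3)
    11: (0, 1, 8)
    12: (0, 10, 3)
    13: (2, 12, 0)
    14: (6, 1, 9)
    15: (6, 1, 9)
    16: (2, 12, 0)
    17: (0, 10, 3)

These 17 weights hit 5 W_17-dot-orbits; sizes (4, 4, 3, 3, 3):

[[1, 10, 12, 17], [2, 4, 13, 16], [3, 6, 9], [5, 14, 15], [7, 8, 11]]


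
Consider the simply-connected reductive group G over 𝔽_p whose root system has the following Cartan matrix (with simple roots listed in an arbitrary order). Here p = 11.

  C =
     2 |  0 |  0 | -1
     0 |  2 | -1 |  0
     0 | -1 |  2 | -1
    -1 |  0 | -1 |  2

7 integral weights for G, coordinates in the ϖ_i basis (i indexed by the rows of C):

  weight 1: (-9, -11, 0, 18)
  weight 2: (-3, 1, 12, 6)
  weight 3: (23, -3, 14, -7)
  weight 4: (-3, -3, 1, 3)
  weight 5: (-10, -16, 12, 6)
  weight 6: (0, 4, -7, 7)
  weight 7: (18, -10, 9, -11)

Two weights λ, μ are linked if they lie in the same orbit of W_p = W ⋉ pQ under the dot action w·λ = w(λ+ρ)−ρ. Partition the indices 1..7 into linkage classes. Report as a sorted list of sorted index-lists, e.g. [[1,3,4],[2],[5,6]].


Type A_4, rank 4, |W|=120; reorder rows/cols to standard.

Alcove-folded reps (p=11, 7 weights, presented ϖ-order):

  λ_1+ρ ↦ (1, 8, 1, 1)
  λ_2+ρ ↦ (2, 2, 0, 2)
  λ_3+ρ ↦ (2, 2, 0, 2)
  λ_4+ρ ↦ (2, 2, 0, 2)
  λ_5+ρ ↦ (2, 2, 0, 2)
  λ_6+ρ ↦ (1, 1, 5, 2)
  λ_7+ρ ↦ (1, 8, 1, 1)

Partition of {1..7} into 3 W_11-dot-orbits:

[[1, 7], [2, 3, 4, 5], [6]]


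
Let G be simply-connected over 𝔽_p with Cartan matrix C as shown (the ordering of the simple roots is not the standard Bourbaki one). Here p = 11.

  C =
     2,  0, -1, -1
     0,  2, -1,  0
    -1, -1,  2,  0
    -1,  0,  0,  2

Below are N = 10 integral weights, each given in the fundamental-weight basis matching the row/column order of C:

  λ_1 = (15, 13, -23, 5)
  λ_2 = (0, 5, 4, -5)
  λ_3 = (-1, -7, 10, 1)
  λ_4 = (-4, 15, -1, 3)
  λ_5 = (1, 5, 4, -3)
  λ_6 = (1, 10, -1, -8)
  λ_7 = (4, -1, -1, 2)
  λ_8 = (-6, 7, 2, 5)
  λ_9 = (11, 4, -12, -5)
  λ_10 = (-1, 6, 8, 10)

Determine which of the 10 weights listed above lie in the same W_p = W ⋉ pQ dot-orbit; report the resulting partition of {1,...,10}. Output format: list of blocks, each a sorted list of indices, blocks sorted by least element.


A_4 Cartan matrix, 4 simple roots permuted; ρ=(1,1,1,1).

Each λ_j+ρ reduced to Ā_11; 4-tuples below use C's row order:

  λ_1 → (5, 0, 0, 3) · λ_2 → (3, 5, 2, 0) · λ_3 → (0, 4, 5, 0) · λ_4 → (3, 5, 2, 0) · λ_5 → (0, 4, 5, 0) · λ_6 → (0, 4, 5, 0) · λ_7 → (5, 0, 0, 3) · λ_8 → (3, 5, 2, 0) · λ_9 → (3, 5, 2, 0) · λ_10 → (0, 4, 5, 0)

These 10 weights hit 3 W_11-dot-orbits; sizes (2, 4, 4):

[[1, 7], [2, 4, 8, 9], [3, 5, 6, 10]]


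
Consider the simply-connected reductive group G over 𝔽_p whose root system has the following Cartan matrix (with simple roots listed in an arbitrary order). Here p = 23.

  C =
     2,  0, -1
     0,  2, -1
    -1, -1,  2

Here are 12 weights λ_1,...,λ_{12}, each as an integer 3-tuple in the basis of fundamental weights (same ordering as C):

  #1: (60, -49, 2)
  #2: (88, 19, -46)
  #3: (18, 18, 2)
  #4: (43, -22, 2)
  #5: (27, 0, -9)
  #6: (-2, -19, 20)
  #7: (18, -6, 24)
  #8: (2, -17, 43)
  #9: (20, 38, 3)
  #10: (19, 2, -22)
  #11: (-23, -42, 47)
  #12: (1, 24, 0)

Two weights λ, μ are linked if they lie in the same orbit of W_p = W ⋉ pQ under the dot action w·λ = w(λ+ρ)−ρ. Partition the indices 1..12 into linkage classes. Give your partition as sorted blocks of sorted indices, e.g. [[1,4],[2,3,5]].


C ↔ A_3 under row/col permutation; |W(A_3)| = 24.

Each λ_j+ρ reduced to Ā_23; 3-tuples below use C's row order:

  λ_1+ρ ↦ (15, 2, 1)
  λ_2+ρ ↦ (1, 18, 2)
  λ_3+ρ ↦ (1, 1, 3)
  λ_4+ρ ↦ (1, 18, 2)
  λ_5+ρ ↦ (15, 2, 1)
  λ_6+ρ ↦ (1, 18, 2)
  λ_7+ρ ↦ (2, 16, 2)
  λ_8+ρ ↦ (15, 2, 1)
  λ_9+ρ ↦ (2, 16, 2)
  λ_10+ρ ↦ (1, 18, 2)
  λ_11+ρ ↦ (15, 2, 1)
  λ_12+ρ ↦ (1, 18, 2)

Linkage partition of the 12 weights (4 classes, p=23):

[[1, 5, 8, 11], [2, 4, 6, 10, 12], [3], [7, 9]]


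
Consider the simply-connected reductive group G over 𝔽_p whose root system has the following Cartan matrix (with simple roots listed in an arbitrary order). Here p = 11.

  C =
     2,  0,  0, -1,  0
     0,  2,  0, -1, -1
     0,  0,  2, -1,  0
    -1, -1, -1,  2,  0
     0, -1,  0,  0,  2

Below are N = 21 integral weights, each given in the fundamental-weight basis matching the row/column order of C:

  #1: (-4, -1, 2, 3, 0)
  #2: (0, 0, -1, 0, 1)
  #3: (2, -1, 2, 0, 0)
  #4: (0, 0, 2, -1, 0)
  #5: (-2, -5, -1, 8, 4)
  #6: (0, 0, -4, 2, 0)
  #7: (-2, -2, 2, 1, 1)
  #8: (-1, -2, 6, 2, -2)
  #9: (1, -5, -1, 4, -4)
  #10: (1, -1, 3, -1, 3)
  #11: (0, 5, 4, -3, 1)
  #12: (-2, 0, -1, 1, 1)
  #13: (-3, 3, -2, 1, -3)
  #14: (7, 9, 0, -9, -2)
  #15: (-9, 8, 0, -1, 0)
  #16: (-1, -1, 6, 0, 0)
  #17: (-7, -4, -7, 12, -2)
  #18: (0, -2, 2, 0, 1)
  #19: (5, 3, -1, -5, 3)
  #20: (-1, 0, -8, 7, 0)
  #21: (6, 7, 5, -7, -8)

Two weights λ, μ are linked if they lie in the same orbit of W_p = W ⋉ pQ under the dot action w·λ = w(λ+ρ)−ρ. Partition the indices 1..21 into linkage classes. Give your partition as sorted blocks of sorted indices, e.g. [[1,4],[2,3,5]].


C ↔ D_5 under row/col permutation; |W(D_5)| = 1920.

Each λ_j+ρ reduced to Ā_11; 5-tuples below use C's row order:

  1: (3, 0, 3, 1, 1);  2: (1, 1, 0, 1, 2);  3: (3, 0, 3, 1, 1);  4: (1, 1, 3, 0, 1);  5: (1, 1, 0, 1, 2);  6: (1, 1, 3, 0, 1);  7: (1, 1, 3, 0, 1);  8: (0, 0, 7, 1, 1);  9: (0, 1, 2, 0, 4);  10: (2, 0, 4, 0, 4);  11: (1, 1, 3, 0, 1);  12: (1, 1, 0, 1, 2);  13: (1, 1, 0, 1, 2);  14: (0, 0, 7, 1, 1);  15: (0, 0, 7, 1, 1);  16: (0, 0, 7, 1, 1);  17: (3, 0, 3, 1, 1);  18: (1, 1, 3, 0, 1);  19: (2, 0, 4, 0, 4);  20: (0, 0, 7, 1, 1);  21: (1, 1, 0, 1, 2)

6 distinct reps among the 21 weights ⇒ 6 W_11-linkage classes:

[[1, 3, 17], [2, 5, 12, 13, 21], [4, 6, 7, 11, 18], [8, 14, 15, 16, 20], [9], [10, 19]]


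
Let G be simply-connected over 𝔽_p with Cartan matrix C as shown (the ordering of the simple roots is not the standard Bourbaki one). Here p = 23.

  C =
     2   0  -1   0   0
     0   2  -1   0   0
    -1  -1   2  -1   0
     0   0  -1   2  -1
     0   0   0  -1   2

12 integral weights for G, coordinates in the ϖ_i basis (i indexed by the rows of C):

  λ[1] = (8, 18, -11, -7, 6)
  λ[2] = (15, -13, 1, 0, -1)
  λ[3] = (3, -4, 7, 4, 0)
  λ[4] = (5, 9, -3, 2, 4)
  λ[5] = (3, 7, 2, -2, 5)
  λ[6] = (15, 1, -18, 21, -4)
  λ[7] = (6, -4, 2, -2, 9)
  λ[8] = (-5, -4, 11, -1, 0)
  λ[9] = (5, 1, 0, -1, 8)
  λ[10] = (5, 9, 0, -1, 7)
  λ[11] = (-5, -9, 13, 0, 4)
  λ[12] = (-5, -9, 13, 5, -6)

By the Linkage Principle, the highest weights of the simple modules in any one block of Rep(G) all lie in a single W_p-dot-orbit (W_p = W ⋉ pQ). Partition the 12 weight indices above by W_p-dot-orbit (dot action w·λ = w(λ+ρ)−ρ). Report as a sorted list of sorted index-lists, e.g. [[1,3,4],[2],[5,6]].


C ↔ D_5 under row/col permutation; |W(D_5)| = 1920.

Ā_23 reps of the 12 weights (D_5, coords as presented):

  λ_1+ρ ↦ (6, 2, 1, 0, 9);  λ_2+ρ ↦ (6, 2, 1, 0, 9);  λ_3+ρ ↦ (4, 3, 5, 0, 1);  λ_4+ρ ↦ (4, 8, 2, 1, 5);  λ_5+ρ ↦ (4, 8, 2, 1, 5);  λ_6+ρ ↦ (1, 15, 1, 0, 3);  λ_7+ρ ↦ (6, 2, 1, 0, 9);  λ_8+ρ ↦ (4, 3, 5, 0, 1);  λ_9+ρ ↦ (6, 2, 1, 0, 9);  λ_10+ρ ↦ (4, 8, 2, 1, 5);  λ_11+ρ ↦ (4, 8, 2, 1, 5);  λ_12+ρ ↦ (4, 8, 2, 1, 5)

The 12 indices split into 4 linkage classes (same alcove rep ⇔ same W_23-dot-orbit):

[[1, 2, 7, 9], [3, 8], [4, 5, 10, 11, 12], [6]]


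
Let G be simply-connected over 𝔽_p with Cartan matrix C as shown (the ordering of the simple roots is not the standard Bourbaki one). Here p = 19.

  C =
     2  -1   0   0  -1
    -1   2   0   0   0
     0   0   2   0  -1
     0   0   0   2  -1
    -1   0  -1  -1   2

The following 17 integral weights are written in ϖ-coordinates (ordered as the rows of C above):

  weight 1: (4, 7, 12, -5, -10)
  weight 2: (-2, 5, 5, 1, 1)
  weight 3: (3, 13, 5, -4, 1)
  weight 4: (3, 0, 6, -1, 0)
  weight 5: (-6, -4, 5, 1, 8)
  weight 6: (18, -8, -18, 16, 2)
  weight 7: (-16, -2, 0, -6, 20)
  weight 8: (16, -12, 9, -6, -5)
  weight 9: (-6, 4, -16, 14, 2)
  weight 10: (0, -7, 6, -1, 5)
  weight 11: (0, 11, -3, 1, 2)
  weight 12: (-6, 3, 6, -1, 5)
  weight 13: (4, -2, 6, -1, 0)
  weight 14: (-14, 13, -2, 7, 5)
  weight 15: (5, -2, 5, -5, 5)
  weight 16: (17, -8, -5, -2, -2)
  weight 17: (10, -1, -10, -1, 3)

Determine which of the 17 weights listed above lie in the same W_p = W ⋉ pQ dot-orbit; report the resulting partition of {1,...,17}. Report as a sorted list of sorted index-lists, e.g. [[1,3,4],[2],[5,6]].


C ↔ D_5 under row/col permutation; |W(D_5)| = 1920.

Folding the 17 weights λ_j+ρ into Ā_19 (reps in the given 5-coord order):

  1: (4, 0, 4, 5, 0) · 2: (1, 5, 6, 2, 1) · 3: (1, 7, 1, 4, 1) · 4: (4, 1, 7, 0, 1) · 5: (1, 5, 6, 2, 1) · 6: (0, 12, 2, 2, 1) · 7: (0, 12, 2, 2, 1) · 8: (1, 7, 1, 4, 1) · 9: (0, 12, 2, 2, 1) · 10: (4, 1, 7, 0, 1) · 11: (0, 12, 2, 2, 1) · 12: (4, 1, 7, 0, 1) · 13: (4, 1, 7, 0, 1) · 14: (4, 1, 7, 0, 1) · 15: (1, 0, 6, 4, 1) · 16: (1, 7, 1, 4, 1) · 17: (4, 0, 4, 5, 0)

Linkage partition of the 17 weights (6 classes, p=19):

[[1, 17], [2, 5], [3, 8, 16], [4, 10, 12, 13, 14], [6, 7, 9, 11], [15]]


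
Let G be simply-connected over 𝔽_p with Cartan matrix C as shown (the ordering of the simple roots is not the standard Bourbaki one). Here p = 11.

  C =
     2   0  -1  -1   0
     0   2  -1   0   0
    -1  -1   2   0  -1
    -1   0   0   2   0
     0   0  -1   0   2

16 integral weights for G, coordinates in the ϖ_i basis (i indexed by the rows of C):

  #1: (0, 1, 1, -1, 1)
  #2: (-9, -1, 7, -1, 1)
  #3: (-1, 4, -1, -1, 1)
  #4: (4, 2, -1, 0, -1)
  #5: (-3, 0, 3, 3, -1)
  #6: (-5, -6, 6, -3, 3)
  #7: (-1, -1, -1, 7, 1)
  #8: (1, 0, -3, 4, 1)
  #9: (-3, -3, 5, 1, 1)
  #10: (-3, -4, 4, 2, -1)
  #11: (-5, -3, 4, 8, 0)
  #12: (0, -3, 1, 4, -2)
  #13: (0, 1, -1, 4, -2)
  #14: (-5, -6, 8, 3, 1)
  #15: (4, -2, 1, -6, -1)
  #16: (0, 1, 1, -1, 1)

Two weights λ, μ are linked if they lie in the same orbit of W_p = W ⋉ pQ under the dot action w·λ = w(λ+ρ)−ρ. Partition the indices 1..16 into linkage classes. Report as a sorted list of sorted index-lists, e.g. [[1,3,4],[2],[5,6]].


D_5 Cartan matrix, 5 simple roots permuted; ρ=(1,1,1,1,1).

λ_j+ρ reflected into Ā_11 (⟨·,θ^∨⟩≤11); 5-tuples as given:

    λ_1 → (1, 2, 2, 0, 2)
    λ_2 → (0, 0, 0, 8, 2)
    λ_3 → (0, 5, 0, 0, 2)
    λ_4 → (2, 3, 0, 1, 0)
    λ_5 → (2, 1, 2, 2, 0)
    λ_6 → (2, 1, 2, 2, 0)
    λ_7 → (0, 0, 0, 8, 2)
    λ_8 → (0, 1, 1, 5, 0)
    λ_9 → (1, 2, 2, 0, 2)
    λ_10 → (2, 3, 0, 1, 0)
    λ_11 → (0, 1, 1, 5, 0)
    λ_12 → (0, 1, 1, 5, 0)
    λ_13 → (0, 1, 1, 5, 0)
    λ_14 → (0, 5, 0, 0, 2)
    λ_15 → (0, 1, 1, 5, 0)
    λ_16 → (1, 2, 2, 0, 2)

6 distinct reps among the 16 weights ⇒ 6 W_11-linkage classes:

[[1, 9, 16], [2, 7], [3, 14], [4, 10], [5, 6], [8, 11, 12, 13, 15]]


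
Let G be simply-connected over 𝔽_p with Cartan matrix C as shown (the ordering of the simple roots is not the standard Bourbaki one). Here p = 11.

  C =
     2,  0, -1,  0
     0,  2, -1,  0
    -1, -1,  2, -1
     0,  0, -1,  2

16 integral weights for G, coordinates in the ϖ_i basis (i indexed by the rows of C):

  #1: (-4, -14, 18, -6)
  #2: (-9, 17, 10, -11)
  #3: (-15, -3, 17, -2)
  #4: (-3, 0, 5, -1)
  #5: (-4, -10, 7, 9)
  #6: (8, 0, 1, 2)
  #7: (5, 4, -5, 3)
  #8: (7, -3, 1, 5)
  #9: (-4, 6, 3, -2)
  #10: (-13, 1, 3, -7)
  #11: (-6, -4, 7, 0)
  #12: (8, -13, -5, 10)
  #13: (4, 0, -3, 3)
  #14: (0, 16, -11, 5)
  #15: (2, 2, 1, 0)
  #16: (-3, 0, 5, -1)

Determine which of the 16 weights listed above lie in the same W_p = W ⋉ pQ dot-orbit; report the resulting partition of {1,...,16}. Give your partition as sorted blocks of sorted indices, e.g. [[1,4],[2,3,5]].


D_4 Cartan matrix, 4 simple roots permuted; ρ=(1,1,1,1).

Alcove-folded reps (p=11, 16 weights, presented ϖ-order):

  λ_1 → (3, 3, 2, 1)
  λ_2 → (3, 7, 0, 1)
  λ_3 → (3, 1, 1, 2)
  λ_4 → (2, 1, 4, 0)
  λ_5 → (3, 1, 1, 2)
  λ_6 → (5, 3, 0, 1)
  λ_7 → (2, 1, 4, 0)
  λ_8 → (3, 3, 2, 1)
  λ_9 → (3, 7, 0, 1)
  λ_10 → (5, 3, 0, 1)
  λ_11 → (5, 3, 0, 1)
  λ_12 → (2, 1, 4, 0)
  λ_13 → (3, 1, 1, 2)
  λ_14 → (3, 1, 1, 2)
  λ_15 → (3, 3, 2, 1)
  λ_16 → (2, 1, 4, 0)

These 16 weights hit 5 W_11-dot-orbits; sizes (3, 2, 4, 4, 3):

[[1, 8, 15], [2, 9], [3, 5, 13, 14], [4, 7, 12, 16], [6, 10, 11]]


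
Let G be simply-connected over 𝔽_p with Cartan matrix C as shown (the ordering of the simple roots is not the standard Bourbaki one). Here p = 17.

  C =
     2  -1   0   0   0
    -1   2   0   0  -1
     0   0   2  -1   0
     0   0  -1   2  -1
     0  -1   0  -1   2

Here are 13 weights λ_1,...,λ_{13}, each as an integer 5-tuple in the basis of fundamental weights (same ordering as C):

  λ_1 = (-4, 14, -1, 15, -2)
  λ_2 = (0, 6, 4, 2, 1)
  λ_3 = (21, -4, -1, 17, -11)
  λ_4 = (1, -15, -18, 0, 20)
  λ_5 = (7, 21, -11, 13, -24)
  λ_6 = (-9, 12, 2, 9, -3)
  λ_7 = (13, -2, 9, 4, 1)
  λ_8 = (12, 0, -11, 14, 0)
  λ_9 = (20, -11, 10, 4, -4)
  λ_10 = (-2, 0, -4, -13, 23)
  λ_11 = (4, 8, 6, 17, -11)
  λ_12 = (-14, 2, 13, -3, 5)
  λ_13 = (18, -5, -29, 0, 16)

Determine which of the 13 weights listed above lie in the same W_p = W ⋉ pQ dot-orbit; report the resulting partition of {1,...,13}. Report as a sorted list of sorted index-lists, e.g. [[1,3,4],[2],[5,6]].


A_5 Cartan matrix, 5 simple roots permuted; ρ=(1,1,1,1,1).

Folding the 13 weights λ_j+ρ into Ā_17 (reps in the given 5-coord order):

  λ_1+ρ ↦ (0, 1, 3, 2, 1) · λ_2+ρ ↦ (0, 7, 4, 3, 2) · λ_3+ρ ↦ (0, 7, 4, 3, 2) · λ_4+ρ ↦ (0, 7, 4, 3, 2) · λ_5+ρ ↦ (1, 3, 4, 4, 2) · λ_6+ρ ↦ (1, 3, 4, 4, 2) · λ_7+ρ ↦ (0, 1, 3, 2, 1) · λ_8+ρ ↦ (0, 1, 3, 2, 1) · λ_9+ρ ↦ (1, 3, 4, 4, 2) · λ_10+ρ ↦ (0, 7, 4, 3, 2) · λ_11+ρ ↦ (0, 7, 4, 3, 2) · λ_12+ρ ↦ (1, 3, 4, 4, 2) · λ_13+ρ ↦ (0, 1, 3, 2, 1)

Partition of {1..13} into 3 W_17-dot-orbits:

[[1, 7, 8, 13], [2, 3, 4, 10, 11], [5, 6, 9, 12]]


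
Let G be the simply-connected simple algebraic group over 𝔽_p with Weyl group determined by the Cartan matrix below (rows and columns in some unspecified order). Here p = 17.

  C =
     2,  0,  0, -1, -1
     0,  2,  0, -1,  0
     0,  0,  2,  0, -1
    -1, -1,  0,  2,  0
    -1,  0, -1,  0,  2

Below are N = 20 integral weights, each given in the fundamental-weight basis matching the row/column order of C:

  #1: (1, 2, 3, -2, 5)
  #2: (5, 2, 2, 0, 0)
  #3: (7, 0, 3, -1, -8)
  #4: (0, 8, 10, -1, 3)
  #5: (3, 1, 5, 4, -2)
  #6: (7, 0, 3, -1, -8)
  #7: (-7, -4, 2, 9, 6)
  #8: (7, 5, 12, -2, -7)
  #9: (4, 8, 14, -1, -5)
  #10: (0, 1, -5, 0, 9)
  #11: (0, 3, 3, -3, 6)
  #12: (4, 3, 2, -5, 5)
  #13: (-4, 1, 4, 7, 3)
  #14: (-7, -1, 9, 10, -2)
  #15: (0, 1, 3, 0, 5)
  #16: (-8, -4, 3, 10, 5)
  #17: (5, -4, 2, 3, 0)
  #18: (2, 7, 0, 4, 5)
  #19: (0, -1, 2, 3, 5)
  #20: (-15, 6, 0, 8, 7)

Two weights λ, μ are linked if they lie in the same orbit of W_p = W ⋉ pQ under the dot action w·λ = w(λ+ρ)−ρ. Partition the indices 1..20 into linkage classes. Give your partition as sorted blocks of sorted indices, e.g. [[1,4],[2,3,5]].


Root system A_5: the 5×5 matrix C matches after relabeling.

λ_j+ρ reflected into Ā_17 (⟨·,θ^∨⟩≤17); 5-tuples as given:

  [1] (1, 2, 4, 1, 6) · [2] (6, 3, 3, 1, 1) · [3] (1, 1, 3, 0, 4) · [4] (1, 1, 3, 0, 4) · [5] (3, 2, 5, 5, 1) · [6] (1, 1, 3, 0, 4) · [7] (6, 3, 3, 1, 1) · [8] (1, 2, 4, 1, 6) · [9] (1, 1, 3, 0, 4) · [10] (1, 2, 4, 1, 6) · [11] (1, 2, 4, 1, 6) · [12] (1, 0, 3, 4, 6) · [13] (3, 2, 5, 5, 1) · [14] (1, 0, 3, 4, 6) · [15] (1, 2, 4, 1, 6) · [16] (6, 3, 3, 1, 1) · [17] (6, 3, 3, 1, 1) · [18] (3, 2, 5, 5, 1) · [19] (1, 0, 3, 4, 6) · [20] (3, 2, 5, 5, 1)

Grouping the 20 weights by Ā_17-representative: 5 linkage classes.

[[1, 8, 10, 11, 15], [2, 7, 16, 17], [3, 4, 6, 9], [5, 13, 18, 20], [12, 14, 19]]


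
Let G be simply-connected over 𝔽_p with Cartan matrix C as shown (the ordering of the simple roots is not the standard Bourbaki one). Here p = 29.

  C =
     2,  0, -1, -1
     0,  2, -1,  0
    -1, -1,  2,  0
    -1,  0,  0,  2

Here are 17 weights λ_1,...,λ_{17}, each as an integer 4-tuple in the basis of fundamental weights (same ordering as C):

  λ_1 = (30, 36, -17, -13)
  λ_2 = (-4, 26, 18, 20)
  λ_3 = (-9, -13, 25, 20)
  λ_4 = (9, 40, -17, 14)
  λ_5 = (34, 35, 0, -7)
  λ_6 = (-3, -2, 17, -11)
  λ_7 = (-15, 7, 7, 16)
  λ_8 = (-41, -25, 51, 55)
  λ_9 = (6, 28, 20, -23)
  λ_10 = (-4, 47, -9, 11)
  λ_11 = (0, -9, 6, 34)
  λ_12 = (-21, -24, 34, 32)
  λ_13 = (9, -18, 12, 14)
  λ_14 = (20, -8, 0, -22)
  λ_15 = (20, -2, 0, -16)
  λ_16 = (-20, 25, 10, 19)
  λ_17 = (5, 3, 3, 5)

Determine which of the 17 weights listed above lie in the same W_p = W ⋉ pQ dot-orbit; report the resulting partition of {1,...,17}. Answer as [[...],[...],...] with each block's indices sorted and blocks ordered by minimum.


Dynkin diagram of C (from the 6 off-diagonal −1 entries): A_4.

Alcove-folded reps (p=29, 17 weights, presented ϖ-order):

    λ_1 → (8, 2, 6, 3)
    λ_2 → (8, 2, 6, 3)
    λ_3 → (8, 2, 6, 3)
    λ_4 → (6, 4, 4, 6)
    λ_5 → (6, 1, 0, 15)
    λ_6 → (10, 1, 5, 2)
    λ_7 → (8, 2, 6, 3)
    λ_8 → (10, 1, 5, 2)
    λ_9 → (6, 1, 0, 15)
    λ_10 → (3, 9, 8, 8)
    λ_11 → (6, 1, 0, 15)
    λ_12 → (6, 4, 4, 6)
    λ_13 → (6, 4, 4, 6)
    λ_14 → (6, 1, 0, 15)
    λ_15 → (6, 1, 0, 15)
    λ_16 → (3, 9, 8, 8)
    λ_17 → (6, 4, 4, 6)

Partition of {1..17} into 5 W_29-dot-orbits:

[[1, 2, 3, 7], [4, 12, 13, 17], [5, 9, 11, 14, 15], [6, 8], [10, 16]]


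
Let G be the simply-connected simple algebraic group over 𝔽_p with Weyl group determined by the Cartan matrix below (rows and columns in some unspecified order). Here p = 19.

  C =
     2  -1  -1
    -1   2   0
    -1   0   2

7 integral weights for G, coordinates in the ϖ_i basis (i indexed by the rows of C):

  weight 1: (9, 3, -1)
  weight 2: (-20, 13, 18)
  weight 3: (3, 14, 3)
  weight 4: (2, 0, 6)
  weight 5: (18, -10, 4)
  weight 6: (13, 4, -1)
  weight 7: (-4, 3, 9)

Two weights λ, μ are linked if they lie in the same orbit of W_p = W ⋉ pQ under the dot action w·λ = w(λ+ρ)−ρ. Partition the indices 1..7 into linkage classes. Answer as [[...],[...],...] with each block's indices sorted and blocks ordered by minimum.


C ↔ A_3 under row/col permutation; |W(A_3)| = 24.

Ā_19 reps of the 7 weights (A_3, coords as presented):

  1: (10, 4, 0) · 2: (14, 5, 0) · 3: (4, 11, 0) · 4: (3, 1, 7) · 5: (10, 4, 0) · 6: (14, 5, 0) · 7: (3, 1, 7)

Grouping the 7 weights by Ā_19-representative: 4 linkage classes.

[[1, 5], [2, 6], [3], [4, 7]]
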